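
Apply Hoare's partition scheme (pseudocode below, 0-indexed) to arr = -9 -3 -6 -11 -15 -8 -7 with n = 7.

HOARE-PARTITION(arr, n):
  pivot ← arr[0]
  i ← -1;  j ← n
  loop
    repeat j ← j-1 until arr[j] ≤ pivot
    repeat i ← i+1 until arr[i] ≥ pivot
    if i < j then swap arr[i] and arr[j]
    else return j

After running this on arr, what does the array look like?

pivot=-9
j stops at 4 (-15), i stops at 0 (-9); swap ⇒ -15 -3 -6 -11 -9 -8 -7
j stops at 3 (-11), i stops at 1 (-3); swap ⇒ -15 -11 -6 -3 -9 -8 -7
j stops at 1, i stops at 2; i≥j ⇒ return 1. arr=-15 -11 -6 -3 -9 -8 -7

-15 -11 -6 -3 -9 -8 -7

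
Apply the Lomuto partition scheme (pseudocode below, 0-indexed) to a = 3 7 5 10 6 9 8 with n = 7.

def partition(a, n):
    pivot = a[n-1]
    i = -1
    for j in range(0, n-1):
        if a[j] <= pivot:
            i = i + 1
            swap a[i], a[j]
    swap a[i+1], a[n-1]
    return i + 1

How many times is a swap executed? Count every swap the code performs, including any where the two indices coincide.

5

pivot=8, i=-1
j=0: 3≤8, i=0, swap(0,0) ⇒ 3 7 5 10 6 9 8
j=1: 7≤8, i=1, swap(1,1) ⇒ 3 7 5 10 6 9 8
j=2: 5≤8, i=2, swap(2,2) ⇒ 3 7 5 10 6 9 8
j=3: 10>8, skip
j=4: 6≤8, i=3, swap(3,4) ⇒ 3 7 5 6 10 9 8
j=5: 9>8, skip
swap(4,6) ⇒ 3 7 5 6 8 9 10; return 4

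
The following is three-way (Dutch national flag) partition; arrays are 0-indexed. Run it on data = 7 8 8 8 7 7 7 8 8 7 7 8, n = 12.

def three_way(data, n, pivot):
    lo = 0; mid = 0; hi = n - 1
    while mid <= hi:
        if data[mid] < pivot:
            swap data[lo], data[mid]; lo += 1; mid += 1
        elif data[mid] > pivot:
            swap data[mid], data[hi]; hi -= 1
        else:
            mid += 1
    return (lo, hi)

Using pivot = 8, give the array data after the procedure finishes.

7 7 7 7 7 7 8 8 8 8 8 8

lo=0 mid=0 hi=11
7<8: swap(0,0), lo=1 mid=1 ⇒ 7 8 8 8 7 7 7 8 8 7 7 8
8=8: mid=2
8=8: mid=3
8=8: mid=4
7<8: swap(1,4), lo=2 mid=5 ⇒ 7 7 8 8 8 7 7 8 8 7 7 8
7<8: swap(2,5), lo=3 mid=6 ⇒ 7 7 7 8 8 8 7 8 8 7 7 8
7<8: swap(3,6), lo=4 mid=7 ⇒ 7 7 7 7 8 8 8 8 8 7 7 8
8=8: mid=8
8=8: mid=9
7<8: swap(4,9), lo=5 mid=10 ⇒ 7 7 7 7 7 8 8 8 8 8 7 8
7<8: swap(5,10), lo=6 mid=11 ⇒ 7 7 7 7 7 7 8 8 8 8 8 8
8=8: mid=12
done. lo=6 hi=11; data=7 7 7 7 7 7 8 8 8 8 8 8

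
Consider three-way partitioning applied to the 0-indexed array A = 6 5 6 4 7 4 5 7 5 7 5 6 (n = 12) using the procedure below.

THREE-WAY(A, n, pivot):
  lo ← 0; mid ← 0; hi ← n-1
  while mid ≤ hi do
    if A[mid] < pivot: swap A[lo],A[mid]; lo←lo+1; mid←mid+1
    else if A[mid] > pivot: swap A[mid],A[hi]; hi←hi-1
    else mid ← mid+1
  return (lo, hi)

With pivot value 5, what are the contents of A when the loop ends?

4 4 5 5 5 5 7 7 7 6 6 6

pivot = 5; lo=0, mid=0, hi=11
A[mid]=6>5: swap A[0],A[11]; hi=10 → 6 5 6 4 7 4 5 7 5 7 5 6
A[mid]=6>5: swap A[0],A[10]; hi=9 → 5 5 6 4 7 4 5 7 5 7 6 6
A[mid]=5=5: mid=1
A[mid]=5=5: mid=2
A[mid]=6>5: swap A[2],A[9]; hi=8 → 5 5 7 4 7 4 5 7 5 6 6 6
A[mid]=7>5: swap A[2],A[8]; hi=7 → 5 5 5 4 7 4 5 7 7 6 6 6
A[mid]=5=5: mid=3
A[mid]=4<5: swap A[0],A[3]; lo=1,mid=4 → 4 5 5 5 7 4 5 7 7 6 6 6
A[mid]=7>5: swap A[4],A[7]; hi=6 → 4 5 5 5 7 4 5 7 7 6 6 6
A[mid]=7>5: swap A[4],A[6]; hi=5 → 4 5 5 5 5 4 7 7 7 6 6 6
A[mid]=5=5: mid=5
A[mid]=4<5: swap A[1],A[5]; lo=2,mid=6 → 4 4 5 5 5 5 7 7 7 6 6 6
end: lo=2, hi=5; A = 4 4 5 5 5 5 7 7 7 6 6 6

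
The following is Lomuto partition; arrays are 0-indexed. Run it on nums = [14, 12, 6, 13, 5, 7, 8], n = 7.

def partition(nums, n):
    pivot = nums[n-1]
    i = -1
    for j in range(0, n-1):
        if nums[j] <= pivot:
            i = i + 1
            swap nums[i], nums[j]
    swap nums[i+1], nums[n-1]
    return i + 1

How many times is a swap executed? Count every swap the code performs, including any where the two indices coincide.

4

pivot = nums[6] = 8; i = -1
j=0: nums[0]=14 > 8 → no swap
j=1: nums[1]=12 > 8 → no swap
j=2: nums[2]=6 ≤ 8 → i=0, swap nums[0],nums[2] → [6, 12, 14, 13, 5, 7, 8]
j=3: nums[3]=13 > 8 → no swap
j=4: nums[4]=5 ≤ 8 → i=1, swap nums[1],nums[4] → [6, 5, 14, 13, 12, 7, 8]
j=5: nums[5]=7 ≤ 8 → i=2, swap nums[2],nums[5] → [6, 5, 7, 13, 12, 14, 8]
final swap nums[3],nums[6] → [6, 5, 7, 8, 12, 14, 13]; return 3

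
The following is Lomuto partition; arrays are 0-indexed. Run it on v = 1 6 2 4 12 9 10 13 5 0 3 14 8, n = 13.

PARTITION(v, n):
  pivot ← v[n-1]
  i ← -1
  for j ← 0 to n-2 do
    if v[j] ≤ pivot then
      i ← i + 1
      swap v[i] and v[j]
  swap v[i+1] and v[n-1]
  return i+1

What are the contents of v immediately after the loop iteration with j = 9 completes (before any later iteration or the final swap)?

1 6 2 4 5 0 10 13 12 9 3 14 8

pivot = v[12] = 8; i = -1
j=0: v[0]=1 ≤ 8 → i=0, swap v[0],v[0] (no change) → 1 6 2 4 12 9 10 13 5 0 3 14 8
j=1: v[1]=6 ≤ 8 → i=1, swap v[1],v[1] (no change) → 1 6 2 4 12 9 10 13 5 0 3 14 8
j=2: v[2]=2 ≤ 8 → i=2, swap v[2],v[2] (no change) → 1 6 2 4 12 9 10 13 5 0 3 14 8
j=3: v[3]=4 ≤ 8 → i=3, swap v[3],v[3] (no change) → 1 6 2 4 12 9 10 13 5 0 3 14 8
j=4: v[4]=12 > 8 → no swap
j=5: v[5]=9 > 8 → no swap
j=6: v[6]=10 > 8 → no swap
j=7: v[7]=13 > 8 → no swap
j=8: v[8]=5 ≤ 8 → i=4, swap v[4],v[8] → 1 6 2 4 5 9 10 13 12 0 3 14 8
j=9: v[9]=0 ≤ 8 → i=5, swap v[5],v[9] → 1 6 2 4 5 0 10 13 12 9 3 14 8
(after j=9) v = 1 6 2 4 5 0 10 13 12 9 3 14 8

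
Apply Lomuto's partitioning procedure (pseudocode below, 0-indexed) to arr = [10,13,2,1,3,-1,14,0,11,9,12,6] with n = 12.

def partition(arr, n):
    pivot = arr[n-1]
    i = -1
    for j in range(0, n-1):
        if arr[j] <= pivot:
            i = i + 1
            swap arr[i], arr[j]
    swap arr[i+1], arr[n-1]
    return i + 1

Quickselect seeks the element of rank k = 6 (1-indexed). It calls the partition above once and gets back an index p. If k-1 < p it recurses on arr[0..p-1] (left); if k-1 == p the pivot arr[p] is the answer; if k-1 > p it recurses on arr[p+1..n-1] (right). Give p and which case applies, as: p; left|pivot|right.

pivot = arr[11] = 6; i = -1
j=0: arr[0]=10 > 6 → no swap
j=1: arr[1]=13 > 6 → no swap
j=2: arr[2]=2 ≤ 6 → i=0, swap arr[0],arr[2] → [2,13,10,1,3,-1,14,0,11,9,12,6]
j=3: arr[3]=1 ≤ 6 → i=1, swap arr[1],arr[3] → [2,1,10,13,3,-1,14,0,11,9,12,6]
j=4: arr[4]=3 ≤ 6 → i=2, swap arr[2],arr[4] → [2,1,3,13,10,-1,14,0,11,9,12,6]
j=5: arr[5]=-1 ≤ 6 → i=3, swap arr[3],arr[5] → [2,1,3,-1,10,13,14,0,11,9,12,6]
j=6: arr[6]=14 > 6 → no swap
j=7: arr[7]=0 ≤ 6 → i=4, swap arr[4],arr[7] → [2,1,3,-1,0,13,14,10,11,9,12,6]
j=8: arr[8]=11 > 6 → no swap
j=9: arr[9]=9 > 6 → no swap
j=10: arr[10]=12 > 6 → no swap
final swap arr[5],arr[11] → [2,1,3,-1,0,6,14,10,11,9,12,13]; return 5
p = 5; k-1 = 5 == 5 ⇒ pivot

5; pivot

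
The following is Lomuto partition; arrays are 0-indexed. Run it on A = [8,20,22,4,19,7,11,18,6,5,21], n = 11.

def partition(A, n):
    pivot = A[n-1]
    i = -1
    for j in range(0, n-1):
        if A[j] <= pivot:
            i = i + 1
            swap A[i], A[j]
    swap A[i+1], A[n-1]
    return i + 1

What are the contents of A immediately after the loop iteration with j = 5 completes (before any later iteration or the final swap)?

[8,20,4,19,7,22,11,18,6,5,21]

pivot=21, i=-1
j=0: 8≤21, i=0, swap(0,0) ⇒ [8,20,22,4,19,7,11,18,6,5,21]
j=1: 20≤21, i=1, swap(1,1) ⇒ [8,20,22,4,19,7,11,18,6,5,21]
j=2: 22>21, skip
j=3: 4≤21, i=2, swap(2,3) ⇒ [8,20,4,22,19,7,11,18,6,5,21]
j=4: 19≤21, i=3, swap(3,4) ⇒ [8,20,4,19,22,7,11,18,6,5,21]
j=5: 7≤21, i=4, swap(4,5) ⇒ [8,20,4,19,7,22,11,18,6,5,21]
(after j=5) A = [8,20,4,19,7,22,11,18,6,5,21]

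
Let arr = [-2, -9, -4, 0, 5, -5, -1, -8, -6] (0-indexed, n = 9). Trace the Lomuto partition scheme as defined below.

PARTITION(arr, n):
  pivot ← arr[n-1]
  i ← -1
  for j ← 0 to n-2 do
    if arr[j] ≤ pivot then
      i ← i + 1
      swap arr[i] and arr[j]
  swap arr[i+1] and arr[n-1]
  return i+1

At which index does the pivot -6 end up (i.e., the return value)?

2

pivot = arr[8] = -6; i = -1
j=0: arr[0]=-2 > -6 → no swap
j=1: arr[1]=-9 ≤ -6 → i=0, swap arr[0],arr[1] → [-9, -2, -4, 0, 5, -5, -1, -8, -6]
j=2: arr[2]=-4 > -6 → no swap
j=3: arr[3]=0 > -6 → no swap
j=4: arr[4]=5 > -6 → no swap
j=5: arr[5]=-5 > -6 → no swap
j=6: arr[6]=-1 > -6 → no swap
j=7: arr[7]=-8 ≤ -6 → i=1, swap arr[1],arr[7] → [-9, -8, -4, 0, 5, -5, -1, -2, -6]
final swap arr[2],arr[8] → [-9, -8, -6, 0, 5, -5, -1, -2, -4]; return 2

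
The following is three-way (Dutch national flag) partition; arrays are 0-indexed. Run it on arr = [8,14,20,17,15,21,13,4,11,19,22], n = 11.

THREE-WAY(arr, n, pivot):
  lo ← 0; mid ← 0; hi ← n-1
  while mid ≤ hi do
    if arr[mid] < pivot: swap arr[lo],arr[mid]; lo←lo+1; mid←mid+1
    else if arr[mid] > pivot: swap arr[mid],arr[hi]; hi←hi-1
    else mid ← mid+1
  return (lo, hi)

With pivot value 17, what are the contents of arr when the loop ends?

[8,14,11,15,4,13,17,21,19,22,20]

lo=0 mid=0 hi=10
8<17: swap(0,0), lo=1 mid=1 ⇒ [8,14,20,17,15,21,13,4,11,19,22]
14<17: swap(1,1), lo=2 mid=2 ⇒ [8,14,20,17,15,21,13,4,11,19,22]
20>17: swap(2,10), hi=9 ⇒ [8,14,22,17,15,21,13,4,11,19,20]
22>17: swap(2,9), hi=8 ⇒ [8,14,19,17,15,21,13,4,11,22,20]
19>17: swap(2,8), hi=7 ⇒ [8,14,11,17,15,21,13,4,19,22,20]
11<17: swap(2,2), lo=3 mid=3 ⇒ [8,14,11,17,15,21,13,4,19,22,20]
17=17: mid=4
15<17: swap(3,4), lo=4 mid=5 ⇒ [8,14,11,15,17,21,13,4,19,22,20]
21>17: swap(5,7), hi=6 ⇒ [8,14,11,15,17,4,13,21,19,22,20]
4<17: swap(4,5), lo=5 mid=6 ⇒ [8,14,11,15,4,17,13,21,19,22,20]
13<17: swap(5,6), lo=6 mid=7 ⇒ [8,14,11,15,4,13,17,21,19,22,20]
done. lo=6 hi=6; arr=[8,14,11,15,4,13,17,21,19,22,20]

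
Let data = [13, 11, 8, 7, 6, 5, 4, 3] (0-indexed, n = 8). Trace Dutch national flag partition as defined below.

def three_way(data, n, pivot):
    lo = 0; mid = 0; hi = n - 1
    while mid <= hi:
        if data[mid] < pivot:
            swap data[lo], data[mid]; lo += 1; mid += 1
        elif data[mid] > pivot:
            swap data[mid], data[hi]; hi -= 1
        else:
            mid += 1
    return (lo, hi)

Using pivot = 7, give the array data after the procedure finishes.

lo=0 mid=0 hi=7
13>7: swap(0,7), hi=6 ⇒ [3, 11, 8, 7, 6, 5, 4, 13]
3<7: swap(0,0), lo=1 mid=1 ⇒ [3, 11, 8, 7, 6, 5, 4, 13]
11>7: swap(1,6), hi=5 ⇒ [3, 4, 8, 7, 6, 5, 11, 13]
4<7: swap(1,1), lo=2 mid=2 ⇒ [3, 4, 8, 7, 6, 5, 11, 13]
8>7: swap(2,5), hi=4 ⇒ [3, 4, 5, 7, 6, 8, 11, 13]
5<7: swap(2,2), lo=3 mid=3 ⇒ [3, 4, 5, 7, 6, 8, 11, 13]
7=7: mid=4
6<7: swap(3,4), lo=4 mid=5 ⇒ [3, 4, 5, 6, 7, 8, 11, 13]
done. lo=4 hi=4; data=[3, 4, 5, 6, 7, 8, 11, 13]

[3, 4, 5, 6, 7, 8, 11, 13]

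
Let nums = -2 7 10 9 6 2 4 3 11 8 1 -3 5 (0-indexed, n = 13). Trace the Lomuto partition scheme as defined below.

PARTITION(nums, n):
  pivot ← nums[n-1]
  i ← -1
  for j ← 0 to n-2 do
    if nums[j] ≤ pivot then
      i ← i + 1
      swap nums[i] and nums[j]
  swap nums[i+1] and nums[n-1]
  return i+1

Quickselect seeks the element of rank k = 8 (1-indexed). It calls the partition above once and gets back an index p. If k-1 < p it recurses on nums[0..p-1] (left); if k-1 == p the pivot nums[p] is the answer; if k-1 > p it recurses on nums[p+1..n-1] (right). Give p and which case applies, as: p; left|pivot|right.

pivot=5, i=-1
j=0: -2≤5, i=0, swap(0,0) ⇒ -2 7 10 9 6 2 4 3 11 8 1 -3 5
j=1: 7>5, skip
j=2: 10>5, skip
j=3: 9>5, skip
j=4: 6>5, skip
j=5: 2≤5, i=1, swap(1,5) ⇒ -2 2 10 9 6 7 4 3 11 8 1 -3 5
j=6: 4≤5, i=2, swap(2,6) ⇒ -2 2 4 9 6 7 10 3 11 8 1 -3 5
j=7: 3≤5, i=3, swap(3,7) ⇒ -2 2 4 3 6 7 10 9 11 8 1 -3 5
j=8: 11>5, skip
j=9: 8>5, skip
j=10: 1≤5, i=4, swap(4,10) ⇒ -2 2 4 3 1 7 10 9 11 8 6 -3 5
j=11: -3≤5, i=5, swap(5,11) ⇒ -2 2 4 3 1 -3 10 9 11 8 6 7 5
swap(6,12) ⇒ -2 2 4 3 1 -3 5 9 11 8 6 7 10; return 6
p = 6; k-1 = 7 > 6 ⇒ right

6; right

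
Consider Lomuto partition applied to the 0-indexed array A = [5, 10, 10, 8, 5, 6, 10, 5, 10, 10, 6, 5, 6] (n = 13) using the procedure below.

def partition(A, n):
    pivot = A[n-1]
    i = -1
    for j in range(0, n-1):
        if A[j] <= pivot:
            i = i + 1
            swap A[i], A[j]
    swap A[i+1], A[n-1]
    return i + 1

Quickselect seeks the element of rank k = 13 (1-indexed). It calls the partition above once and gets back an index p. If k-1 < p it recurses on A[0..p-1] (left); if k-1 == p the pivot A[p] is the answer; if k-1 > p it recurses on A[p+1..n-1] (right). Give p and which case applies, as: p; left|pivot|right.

6; right

pivot=6, i=-1
j=0: 5≤6, i=0, swap(0,0) ⇒ [5, 10, 10, 8, 5, 6, 10, 5, 10, 10, 6, 5, 6]
j=1: 10>6, skip
j=2: 10>6, skip
j=3: 8>6, skip
j=4: 5≤6, i=1, swap(1,4) ⇒ [5, 5, 10, 8, 10, 6, 10, 5, 10, 10, 6, 5, 6]
j=5: 6≤6, i=2, swap(2,5) ⇒ [5, 5, 6, 8, 10, 10, 10, 5, 10, 10, 6, 5, 6]
j=6: 10>6, skip
j=7: 5≤6, i=3, swap(3,7) ⇒ [5, 5, 6, 5, 10, 10, 10, 8, 10, 10, 6, 5, 6]
j=8: 10>6, skip
j=9: 10>6, skip
j=10: 6≤6, i=4, swap(4,10) ⇒ [5, 5, 6, 5, 6, 10, 10, 8, 10, 10, 10, 5, 6]
j=11: 5≤6, i=5, swap(5,11) ⇒ [5, 5, 6, 5, 6, 5, 10, 8, 10, 10, 10, 10, 6]
swap(6,12) ⇒ [5, 5, 6, 5, 6, 5, 6, 8, 10, 10, 10, 10, 10]; return 6
p = 6; k-1 = 12 > 6 ⇒ right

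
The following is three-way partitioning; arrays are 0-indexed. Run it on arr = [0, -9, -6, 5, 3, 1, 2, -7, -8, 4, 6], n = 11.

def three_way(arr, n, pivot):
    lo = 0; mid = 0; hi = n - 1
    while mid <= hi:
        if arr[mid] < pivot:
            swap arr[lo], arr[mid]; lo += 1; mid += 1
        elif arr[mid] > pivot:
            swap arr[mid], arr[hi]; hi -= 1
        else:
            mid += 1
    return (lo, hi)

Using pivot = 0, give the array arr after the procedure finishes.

[-9, -6, -8, -7, 0, 2, 1, 3, 4, 6, 5]

lo=0 mid=0 hi=10
0=0: mid=1
-9<0: swap(0,1), lo=1 mid=2 ⇒ [-9, 0, -6, 5, 3, 1, 2, -7, -8, 4, 6]
-6<0: swap(1,2), lo=2 mid=3 ⇒ [-9, -6, 0, 5, 3, 1, 2, -7, -8, 4, 6]
5>0: swap(3,10), hi=9 ⇒ [-9, -6, 0, 6, 3, 1, 2, -7, -8, 4, 5]
6>0: swap(3,9), hi=8 ⇒ [-9, -6, 0, 4, 3, 1, 2, -7, -8, 6, 5]
4>0: swap(3,8), hi=7 ⇒ [-9, -6, 0, -8, 3, 1, 2, -7, 4, 6, 5]
-8<0: swap(2,3), lo=3 mid=4 ⇒ [-9, -6, -8, 0, 3, 1, 2, -7, 4, 6, 5]
3>0: swap(4,7), hi=6 ⇒ [-9, -6, -8, 0, -7, 1, 2, 3, 4, 6, 5]
-7<0: swap(3,4), lo=4 mid=5 ⇒ [-9, -6, -8, -7, 0, 1, 2, 3, 4, 6, 5]
1>0: swap(5,6), hi=5 ⇒ [-9, -6, -8, -7, 0, 2, 1, 3, 4, 6, 5]
2>0: swap(5,5), hi=4 ⇒ [-9, -6, -8, -7, 0, 2, 1, 3, 4, 6, 5]
done. lo=4 hi=4; arr=[-9, -6, -8, -7, 0, 2, 1, 3, 4, 6, 5]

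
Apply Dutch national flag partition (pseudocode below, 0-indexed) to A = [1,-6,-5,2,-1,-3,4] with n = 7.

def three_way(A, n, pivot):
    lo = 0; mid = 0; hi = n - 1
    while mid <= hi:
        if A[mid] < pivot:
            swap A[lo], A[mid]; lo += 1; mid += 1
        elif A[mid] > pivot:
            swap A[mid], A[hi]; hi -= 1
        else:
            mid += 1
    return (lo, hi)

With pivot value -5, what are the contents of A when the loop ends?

[-6,-5,2,-1,-3,4,1]

lo=0 mid=0 hi=6
1>-5: swap(0,6), hi=5 ⇒ [4,-6,-5,2,-1,-3,1]
4>-5: swap(0,5), hi=4 ⇒ [-3,-6,-5,2,-1,4,1]
-3>-5: swap(0,4), hi=3 ⇒ [-1,-6,-5,2,-3,4,1]
-1>-5: swap(0,3), hi=2 ⇒ [2,-6,-5,-1,-3,4,1]
2>-5: swap(0,2), hi=1 ⇒ [-5,-6,2,-1,-3,4,1]
-5=-5: mid=1
-6<-5: swap(0,1), lo=1 mid=2 ⇒ [-6,-5,2,-1,-3,4,1]
done. lo=1 hi=1; A=[-6,-5,2,-1,-3,4,1]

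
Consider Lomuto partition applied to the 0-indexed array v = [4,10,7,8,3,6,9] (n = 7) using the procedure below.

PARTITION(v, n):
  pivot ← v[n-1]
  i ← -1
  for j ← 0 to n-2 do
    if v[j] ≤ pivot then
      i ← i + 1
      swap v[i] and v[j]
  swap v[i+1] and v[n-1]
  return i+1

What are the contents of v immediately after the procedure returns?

[4,7,8,3,6,9,10]

pivot = v[6] = 9; i = -1
j=0: v[0]=4 ≤ 9 → i=0, swap v[0],v[0] (no change) → [4,10,7,8,3,6,9]
j=1: v[1]=10 > 9 → no swap
j=2: v[2]=7 ≤ 9 → i=1, swap v[1],v[2] → [4,7,10,8,3,6,9]
j=3: v[3]=8 ≤ 9 → i=2, swap v[2],v[3] → [4,7,8,10,3,6,9]
j=4: v[4]=3 ≤ 9 → i=3, swap v[3],v[4] → [4,7,8,3,10,6,9]
j=5: v[5]=6 ≤ 9 → i=4, swap v[4],v[5] → [4,7,8,3,6,10,9]
final swap v[5],v[6] → [4,7,8,3,6,9,10]; return 5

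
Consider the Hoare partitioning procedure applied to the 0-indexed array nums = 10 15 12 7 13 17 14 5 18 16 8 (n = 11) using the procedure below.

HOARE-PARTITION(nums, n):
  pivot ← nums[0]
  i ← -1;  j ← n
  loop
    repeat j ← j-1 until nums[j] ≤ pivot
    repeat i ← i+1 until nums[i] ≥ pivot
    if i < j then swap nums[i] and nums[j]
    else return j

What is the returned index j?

pivot=10
j stops at 10 (8), i stops at 0 (10); swap ⇒ 8 15 12 7 13 17 14 5 18 16 10
j stops at 7 (5), i stops at 1 (15); swap ⇒ 8 5 12 7 13 17 14 15 18 16 10
j stops at 3 (7), i stops at 2 (12); swap ⇒ 8 5 7 12 13 17 14 15 18 16 10
j stops at 2, i stops at 3; i≥j ⇒ return 2. nums=8 5 7 12 13 17 14 15 18 16 10

2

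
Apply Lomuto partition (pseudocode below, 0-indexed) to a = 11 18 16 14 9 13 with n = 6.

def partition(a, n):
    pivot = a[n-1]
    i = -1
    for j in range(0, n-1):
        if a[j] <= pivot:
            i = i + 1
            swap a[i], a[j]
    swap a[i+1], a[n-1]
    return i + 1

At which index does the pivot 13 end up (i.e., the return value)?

2

pivot = a[5] = 13; i = -1
j=0: a[0]=11 ≤ 13 → i=0, swap a[0],a[0] (no change) → 11 18 16 14 9 13
j=1: a[1]=18 > 13 → no swap
j=2: a[2]=16 > 13 → no swap
j=3: a[3]=14 > 13 → no swap
j=4: a[4]=9 ≤ 13 → i=1, swap a[1],a[4] → 11 9 16 14 18 13
final swap a[2],a[5] → 11 9 13 14 18 16; return 2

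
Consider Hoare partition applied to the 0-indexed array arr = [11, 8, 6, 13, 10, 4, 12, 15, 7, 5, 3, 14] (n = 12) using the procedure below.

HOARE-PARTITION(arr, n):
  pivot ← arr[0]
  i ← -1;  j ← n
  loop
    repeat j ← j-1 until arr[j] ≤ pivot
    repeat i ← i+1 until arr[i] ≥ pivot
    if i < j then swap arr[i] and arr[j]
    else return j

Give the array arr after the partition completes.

[3, 8, 6, 5, 10, 4, 7, 15, 12, 13, 11, 14]

pivot=11
j stops at 10 (3), i stops at 0 (11); swap ⇒ [3, 8, 6, 13, 10, 4, 12, 15, 7, 5, 11, 14]
j stops at 9 (5), i stops at 3 (13); swap ⇒ [3, 8, 6, 5, 10, 4, 12, 15, 7, 13, 11, 14]
j stops at 8 (7), i stops at 6 (12); swap ⇒ [3, 8, 6, 5, 10, 4, 7, 15, 12, 13, 11, 14]
j stops at 6, i stops at 7; i≥j ⇒ return 6. arr=[3, 8, 6, 5, 10, 4, 7, 15, 12, 13, 11, 14]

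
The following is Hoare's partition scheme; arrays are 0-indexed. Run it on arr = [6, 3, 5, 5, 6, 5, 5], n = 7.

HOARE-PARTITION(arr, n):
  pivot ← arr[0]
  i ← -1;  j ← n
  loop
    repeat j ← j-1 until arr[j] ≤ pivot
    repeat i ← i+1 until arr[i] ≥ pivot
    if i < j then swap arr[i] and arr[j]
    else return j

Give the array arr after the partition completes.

[5, 3, 5, 5, 5, 6, 6]

pivot = arr[0] = 6; i = -1, j = 7
j→6 (arr[6]=5≤6), i→0 (arr[0]=6≥6); i<j, swap → [5, 3, 5, 5, 6, 5, 6]
j→5 (arr[5]=5≤6), i→4 (arr[4]=6≥6); i<j, swap → [5, 3, 5, 5, 5, 6, 6]
j→4, i→5; i≥j, return j=4. arr = [5, 3, 5, 5, 5, 6, 6]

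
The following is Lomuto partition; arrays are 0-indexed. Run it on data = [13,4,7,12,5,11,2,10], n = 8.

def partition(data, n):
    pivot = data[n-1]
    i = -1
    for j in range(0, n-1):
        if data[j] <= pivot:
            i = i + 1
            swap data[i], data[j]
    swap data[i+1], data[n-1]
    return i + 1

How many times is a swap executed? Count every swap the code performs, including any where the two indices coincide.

pivot = data[7] = 10; i = -1
j=0: data[0]=13 > 10 → no swap
j=1: data[1]=4 ≤ 10 → i=0, swap data[0],data[1] → [4,13,7,12,5,11,2,10]
j=2: data[2]=7 ≤ 10 → i=1, swap data[1],data[2] → [4,7,13,12,5,11,2,10]
j=3: data[3]=12 > 10 → no swap
j=4: data[4]=5 ≤ 10 → i=2, swap data[2],data[4] → [4,7,5,12,13,11,2,10]
j=5: data[5]=11 > 10 → no swap
j=6: data[6]=2 ≤ 10 → i=3, swap data[3],data[6] → [4,7,5,2,13,11,12,10]
final swap data[4],data[7] → [4,7,5,2,10,11,12,13]; return 4

5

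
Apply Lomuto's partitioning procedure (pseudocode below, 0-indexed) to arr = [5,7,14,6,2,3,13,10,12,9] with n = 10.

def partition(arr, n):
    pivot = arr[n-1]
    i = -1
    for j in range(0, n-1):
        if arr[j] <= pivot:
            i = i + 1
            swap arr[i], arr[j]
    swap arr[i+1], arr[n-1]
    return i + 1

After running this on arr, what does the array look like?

[5,7,6,2,3,9,13,10,12,14]

pivot=9, i=-1
j=0: 5≤9, i=0, swap(0,0) ⇒ [5,7,14,6,2,3,13,10,12,9]
j=1: 7≤9, i=1, swap(1,1) ⇒ [5,7,14,6,2,3,13,10,12,9]
j=2: 14>9, skip
j=3: 6≤9, i=2, swap(2,3) ⇒ [5,7,6,14,2,3,13,10,12,9]
j=4: 2≤9, i=3, swap(3,4) ⇒ [5,7,6,2,14,3,13,10,12,9]
j=5: 3≤9, i=4, swap(4,5) ⇒ [5,7,6,2,3,14,13,10,12,9]
j=6: 13>9, skip
j=7: 10>9, skip
j=8: 12>9, skip
swap(5,9) ⇒ [5,7,6,2,3,9,13,10,12,14]; return 5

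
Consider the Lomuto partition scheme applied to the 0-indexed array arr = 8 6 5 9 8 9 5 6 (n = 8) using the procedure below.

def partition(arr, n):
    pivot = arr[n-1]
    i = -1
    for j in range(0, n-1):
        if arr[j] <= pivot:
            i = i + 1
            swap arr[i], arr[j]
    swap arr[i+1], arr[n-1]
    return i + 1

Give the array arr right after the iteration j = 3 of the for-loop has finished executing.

pivot=6, i=-1
j=0: 8>6, skip
j=1: 6≤6, i=0, swap(0,1) ⇒ 6 8 5 9 8 9 5 6
j=2: 5≤6, i=1, swap(1,2) ⇒ 6 5 8 9 8 9 5 6
j=3: 9>6, skip
(after j=3) arr = 6 5 8 9 8 9 5 6

6 5 8 9 8 9 5 6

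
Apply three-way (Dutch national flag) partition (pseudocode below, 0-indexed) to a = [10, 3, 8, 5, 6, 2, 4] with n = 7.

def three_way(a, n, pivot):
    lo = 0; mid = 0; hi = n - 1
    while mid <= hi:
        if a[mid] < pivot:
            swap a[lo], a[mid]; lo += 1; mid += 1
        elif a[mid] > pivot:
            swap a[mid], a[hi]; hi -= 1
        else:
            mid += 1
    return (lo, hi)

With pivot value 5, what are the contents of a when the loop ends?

pivot = 5; lo=0, mid=0, hi=6
a[mid]=10>5: swap a[0],a[6]; hi=5 → [4, 3, 8, 5, 6, 2, 10]
a[mid]=4<5: swap a[0],a[0]; lo=1,mid=1 → [4, 3, 8, 5, 6, 2, 10]
a[mid]=3<5: swap a[1],a[1]; lo=2,mid=2 → [4, 3, 8, 5, 6, 2, 10]
a[mid]=8>5: swap a[2],a[5]; hi=4 → [4, 3, 2, 5, 6, 8, 10]
a[mid]=2<5: swap a[2],a[2]; lo=3,mid=3 → [4, 3, 2, 5, 6, 8, 10]
a[mid]=5=5: mid=4
a[mid]=6>5: swap a[4],a[4]; hi=3 → [4, 3, 2, 5, 6, 8, 10]
end: lo=3, hi=3; a = [4, 3, 2, 5, 6, 8, 10]

[4, 3, 2, 5, 6, 8, 10]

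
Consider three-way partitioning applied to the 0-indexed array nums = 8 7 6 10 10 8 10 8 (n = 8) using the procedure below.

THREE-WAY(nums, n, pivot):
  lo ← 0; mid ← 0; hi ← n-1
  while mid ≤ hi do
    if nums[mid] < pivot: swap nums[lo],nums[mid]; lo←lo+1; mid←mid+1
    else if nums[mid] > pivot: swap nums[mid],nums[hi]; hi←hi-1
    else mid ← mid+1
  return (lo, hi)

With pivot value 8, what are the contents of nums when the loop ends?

7 6 8 8 8 10 10 10

pivot = 8; lo=0, mid=0, hi=7
nums[mid]=8=8: mid=1
nums[mid]=7<8: swap nums[0],nums[1]; lo=1,mid=2 → 7 8 6 10 10 8 10 8
nums[mid]=6<8: swap nums[1],nums[2]; lo=2,mid=3 → 7 6 8 10 10 8 10 8
nums[mid]=10>8: swap nums[3],nums[7]; hi=6 → 7 6 8 8 10 8 10 10
nums[mid]=8=8: mid=4
nums[mid]=10>8: swap nums[4],nums[6]; hi=5 → 7 6 8 8 10 8 10 10
nums[mid]=10>8: swap nums[4],nums[5]; hi=4 → 7 6 8 8 8 10 10 10
nums[mid]=8=8: mid=5
end: lo=2, hi=4; nums = 7 6 8 8 8 10 10 10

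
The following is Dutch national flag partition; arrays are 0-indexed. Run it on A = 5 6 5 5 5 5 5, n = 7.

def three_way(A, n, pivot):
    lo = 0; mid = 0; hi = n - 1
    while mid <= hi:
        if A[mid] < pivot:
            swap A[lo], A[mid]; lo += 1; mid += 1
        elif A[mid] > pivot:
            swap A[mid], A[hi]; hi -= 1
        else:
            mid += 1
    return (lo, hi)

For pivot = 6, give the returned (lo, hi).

pivot = 6; lo=0, mid=0, hi=6
A[mid]=5<6: swap A[0],A[0]; lo=1,mid=1 → 5 6 5 5 5 5 5
A[mid]=6=6: mid=2
A[mid]=5<6: swap A[1],A[2]; lo=2,mid=3 → 5 5 6 5 5 5 5
A[mid]=5<6: swap A[2],A[3]; lo=3,mid=4 → 5 5 5 6 5 5 5
A[mid]=5<6: swap A[3],A[4]; lo=4,mid=5 → 5 5 5 5 6 5 5
A[mid]=5<6: swap A[4],A[5]; lo=5,mid=6 → 5 5 5 5 5 6 5
A[mid]=5<6: swap A[5],A[6]; lo=6,mid=7 → 5 5 5 5 5 5 6
end: lo=6, hi=6; A = 5 5 5 5 5 5 6

(6, 6)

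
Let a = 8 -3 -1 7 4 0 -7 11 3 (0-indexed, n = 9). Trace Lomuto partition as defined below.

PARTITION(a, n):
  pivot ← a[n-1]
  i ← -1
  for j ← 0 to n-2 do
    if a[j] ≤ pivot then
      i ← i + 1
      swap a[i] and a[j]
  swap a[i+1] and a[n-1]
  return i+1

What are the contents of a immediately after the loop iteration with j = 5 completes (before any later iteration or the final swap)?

pivot=3, i=-1
j=0: 8>3, skip
j=1: -3≤3, i=0, swap(0,1) ⇒ -3 8 -1 7 4 0 -7 11 3
j=2: -1≤3, i=1, swap(1,2) ⇒ -3 -1 8 7 4 0 -7 11 3
j=3: 7>3, skip
j=4: 4>3, skip
j=5: 0≤3, i=2, swap(2,5) ⇒ -3 -1 0 7 4 8 -7 11 3
(after j=5) a = -3 -1 0 7 4 8 -7 11 3

-3 -1 0 7 4 8 -7 11 3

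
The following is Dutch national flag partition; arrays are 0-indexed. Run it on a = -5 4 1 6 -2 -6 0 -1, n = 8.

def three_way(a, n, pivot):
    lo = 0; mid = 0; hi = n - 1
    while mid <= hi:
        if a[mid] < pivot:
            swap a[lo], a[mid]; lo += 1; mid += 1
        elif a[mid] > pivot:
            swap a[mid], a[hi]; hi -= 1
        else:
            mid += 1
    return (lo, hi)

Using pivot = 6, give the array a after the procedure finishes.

-5 4 1 -2 -6 0 -1 6

lo=0 mid=0 hi=7
-5<6: swap(0,0), lo=1 mid=1 ⇒ -5 4 1 6 -2 -6 0 -1
4<6: swap(1,1), lo=2 mid=2 ⇒ -5 4 1 6 -2 -6 0 -1
1<6: swap(2,2), lo=3 mid=3 ⇒ -5 4 1 6 -2 -6 0 -1
6=6: mid=4
-2<6: swap(3,4), lo=4 mid=5 ⇒ -5 4 1 -2 6 -6 0 -1
-6<6: swap(4,5), lo=5 mid=6 ⇒ -5 4 1 -2 -6 6 0 -1
0<6: swap(5,6), lo=6 mid=7 ⇒ -5 4 1 -2 -6 0 6 -1
-1<6: swap(6,7), lo=7 mid=8 ⇒ -5 4 1 -2 -6 0 -1 6
done. lo=7 hi=7; a=-5 4 1 -2 -6 0 -1 6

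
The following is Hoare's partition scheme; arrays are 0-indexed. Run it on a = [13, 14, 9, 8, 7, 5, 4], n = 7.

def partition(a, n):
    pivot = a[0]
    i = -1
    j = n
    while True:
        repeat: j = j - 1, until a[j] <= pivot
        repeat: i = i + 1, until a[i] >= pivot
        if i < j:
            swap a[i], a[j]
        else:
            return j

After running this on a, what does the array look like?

pivot=13
j stops at 6 (4), i stops at 0 (13); swap ⇒ [4, 14, 9, 8, 7, 5, 13]
j stops at 5 (5), i stops at 1 (14); swap ⇒ [4, 5, 9, 8, 7, 14, 13]
j stops at 4, i stops at 5; i≥j ⇒ return 4. a=[4, 5, 9, 8, 7, 14, 13]

[4, 5, 9, 8, 7, 14, 13]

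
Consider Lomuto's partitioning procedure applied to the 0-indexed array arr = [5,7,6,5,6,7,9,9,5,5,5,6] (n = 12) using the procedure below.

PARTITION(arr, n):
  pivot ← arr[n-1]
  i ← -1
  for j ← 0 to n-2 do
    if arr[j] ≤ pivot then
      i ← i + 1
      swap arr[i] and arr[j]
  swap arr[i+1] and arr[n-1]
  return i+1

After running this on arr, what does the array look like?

[5,6,5,6,5,5,5,6,7,7,9,9]

pivot = arr[11] = 6; i = -1
j=0: arr[0]=5 ≤ 6 → i=0, swap arr[0],arr[0] (no change) → [5,7,6,5,6,7,9,9,5,5,5,6]
j=1: arr[1]=7 > 6 → no swap
j=2: arr[2]=6 ≤ 6 → i=1, swap arr[1],arr[2] → [5,6,7,5,6,7,9,9,5,5,5,6]
j=3: arr[3]=5 ≤ 6 → i=2, swap arr[2],arr[3] → [5,6,5,7,6,7,9,9,5,5,5,6]
j=4: arr[4]=6 ≤ 6 → i=3, swap arr[3],arr[4] → [5,6,5,6,7,7,9,9,5,5,5,6]
j=5: arr[5]=7 > 6 → no swap
j=6: arr[6]=9 > 6 → no swap
j=7: arr[7]=9 > 6 → no swap
j=8: arr[8]=5 ≤ 6 → i=4, swap arr[4],arr[8] → [5,6,5,6,5,7,9,9,7,5,5,6]
j=9: arr[9]=5 ≤ 6 → i=5, swap arr[5],arr[9] → [5,6,5,6,5,5,9,9,7,7,5,6]
j=10: arr[10]=5 ≤ 6 → i=6, swap arr[6],arr[10] → [5,6,5,6,5,5,5,9,7,7,9,6]
final swap arr[7],arr[11] → [5,6,5,6,5,5,5,6,7,7,9,9]; return 7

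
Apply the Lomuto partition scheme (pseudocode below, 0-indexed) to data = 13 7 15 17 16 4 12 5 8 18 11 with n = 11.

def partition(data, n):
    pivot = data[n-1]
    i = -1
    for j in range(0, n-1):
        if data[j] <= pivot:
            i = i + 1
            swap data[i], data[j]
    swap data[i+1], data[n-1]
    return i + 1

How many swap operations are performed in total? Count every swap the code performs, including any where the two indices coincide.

5

pivot=11, i=-1
j=0: 13>11, skip
j=1: 7≤11, i=0, swap(0,1) ⇒ 7 13 15 17 16 4 12 5 8 18 11
j=2: 15>11, skip
j=3: 17>11, skip
j=4: 16>11, skip
j=5: 4≤11, i=1, swap(1,5) ⇒ 7 4 15 17 16 13 12 5 8 18 11
j=6: 12>11, skip
j=7: 5≤11, i=2, swap(2,7) ⇒ 7 4 5 17 16 13 12 15 8 18 11
j=8: 8≤11, i=3, swap(3,8) ⇒ 7 4 5 8 16 13 12 15 17 18 11
j=9: 18>11, skip
swap(4,10) ⇒ 7 4 5 8 11 13 12 15 17 18 16; return 4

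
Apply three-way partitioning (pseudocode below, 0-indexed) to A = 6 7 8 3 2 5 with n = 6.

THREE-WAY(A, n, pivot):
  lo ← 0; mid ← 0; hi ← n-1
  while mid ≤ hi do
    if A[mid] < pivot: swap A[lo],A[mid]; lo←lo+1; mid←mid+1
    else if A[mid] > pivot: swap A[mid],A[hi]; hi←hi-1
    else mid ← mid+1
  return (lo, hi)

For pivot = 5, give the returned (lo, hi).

(2, 2)

lo=0 mid=0 hi=5
6>5: swap(0,5), hi=4 ⇒ 5 7 8 3 2 6
5=5: mid=1
7>5: swap(1,4), hi=3 ⇒ 5 2 8 3 7 6
2<5: swap(0,1), lo=1 mid=2 ⇒ 2 5 8 3 7 6
8>5: swap(2,3), hi=2 ⇒ 2 5 3 8 7 6
3<5: swap(1,2), lo=2 mid=3 ⇒ 2 3 5 8 7 6
done. lo=2 hi=2; A=2 3 5 8 7 6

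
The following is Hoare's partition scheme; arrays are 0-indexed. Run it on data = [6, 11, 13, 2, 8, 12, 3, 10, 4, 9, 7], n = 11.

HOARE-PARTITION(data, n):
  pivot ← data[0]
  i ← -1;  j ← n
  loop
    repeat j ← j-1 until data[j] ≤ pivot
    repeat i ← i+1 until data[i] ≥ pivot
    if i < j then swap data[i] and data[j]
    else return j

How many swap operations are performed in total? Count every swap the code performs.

3

pivot = data[0] = 6; i = -1, j = 11
j→8 (data[8]=4≤6), i→0 (data[0]=6≥6); i<j, swap → [4, 11, 13, 2, 8, 12, 3, 10, 6, 9, 7]
j→6 (data[6]=3≤6), i→1 (data[1]=11≥6); i<j, swap → [4, 3, 13, 2, 8, 12, 11, 10, 6, 9, 7]
j→3 (data[3]=2≤6), i→2 (data[2]=13≥6); i<j, swap → [4, 3, 2, 13, 8, 12, 11, 10, 6, 9, 7]
j→2, i→3; i≥j, return j=2. data = [4, 3, 2, 13, 8, 12, 11, 10, 6, 9, 7]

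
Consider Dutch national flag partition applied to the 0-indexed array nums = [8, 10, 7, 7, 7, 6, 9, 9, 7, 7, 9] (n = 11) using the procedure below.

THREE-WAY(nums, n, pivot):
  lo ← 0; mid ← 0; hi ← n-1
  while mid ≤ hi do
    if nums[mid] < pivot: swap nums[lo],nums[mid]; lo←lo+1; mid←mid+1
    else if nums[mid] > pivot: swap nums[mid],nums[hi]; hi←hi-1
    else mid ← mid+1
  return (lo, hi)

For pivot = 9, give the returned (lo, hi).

lo=0 mid=0 hi=10
8<9: swap(0,0), lo=1 mid=1 ⇒ [8, 10, 7, 7, 7, 6, 9, 9, 7, 7, 9]
10>9: swap(1,10), hi=9 ⇒ [8, 9, 7, 7, 7, 6, 9, 9, 7, 7, 10]
9=9: mid=2
7<9: swap(1,2), lo=2 mid=3 ⇒ [8, 7, 9, 7, 7, 6, 9, 9, 7, 7, 10]
7<9: swap(2,3), lo=3 mid=4 ⇒ [8, 7, 7, 9, 7, 6, 9, 9, 7, 7, 10]
7<9: swap(3,4), lo=4 mid=5 ⇒ [8, 7, 7, 7, 9, 6, 9, 9, 7, 7, 10]
6<9: swap(4,5), lo=5 mid=6 ⇒ [8, 7, 7, 7, 6, 9, 9, 9, 7, 7, 10]
9=9: mid=7
9=9: mid=8
7<9: swap(5,8), lo=6 mid=9 ⇒ [8, 7, 7, 7, 6, 7, 9, 9, 9, 7, 10]
7<9: swap(6,9), lo=7 mid=10 ⇒ [8, 7, 7, 7, 6, 7, 7, 9, 9, 9, 10]
done. lo=7 hi=9; nums=[8, 7, 7, 7, 6, 7, 7, 9, 9, 9, 10]

(7, 9)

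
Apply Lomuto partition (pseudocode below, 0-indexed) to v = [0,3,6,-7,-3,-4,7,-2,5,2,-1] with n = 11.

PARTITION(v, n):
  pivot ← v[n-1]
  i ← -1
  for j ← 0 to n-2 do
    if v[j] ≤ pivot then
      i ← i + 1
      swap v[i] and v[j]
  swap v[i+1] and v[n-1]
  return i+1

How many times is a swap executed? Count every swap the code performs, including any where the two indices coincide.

pivot = v[10] = -1; i = -1
j=0: v[0]=0 > -1 → no swap
j=1: v[1]=3 > -1 → no swap
j=2: v[2]=6 > -1 → no swap
j=3: v[3]=-7 ≤ -1 → i=0, swap v[0],v[3] → [-7,3,6,0,-3,-4,7,-2,5,2,-1]
j=4: v[4]=-3 ≤ -1 → i=1, swap v[1],v[4] → [-7,-3,6,0,3,-4,7,-2,5,2,-1]
j=5: v[5]=-4 ≤ -1 → i=2, swap v[2],v[5] → [-7,-3,-4,0,3,6,7,-2,5,2,-1]
j=6: v[6]=7 > -1 → no swap
j=7: v[7]=-2 ≤ -1 → i=3, swap v[3],v[7] → [-7,-3,-4,-2,3,6,7,0,5,2,-1]
j=8: v[8]=5 > -1 → no swap
j=9: v[9]=2 > -1 → no swap
final swap v[4],v[10] → [-7,-3,-4,-2,-1,6,7,0,5,2,3]; return 4

5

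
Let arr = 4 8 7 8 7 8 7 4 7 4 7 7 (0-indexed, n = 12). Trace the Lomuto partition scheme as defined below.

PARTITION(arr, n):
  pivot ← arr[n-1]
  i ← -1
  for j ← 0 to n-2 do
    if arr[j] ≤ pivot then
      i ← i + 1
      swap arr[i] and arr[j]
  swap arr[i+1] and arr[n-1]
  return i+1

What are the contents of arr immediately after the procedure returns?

4 7 7 7 4 7 4 7 7 8 8 8

pivot = arr[11] = 7; i = -1
j=0: arr[0]=4 ≤ 7 → i=0, swap arr[0],arr[0] (no change) → 4 8 7 8 7 8 7 4 7 4 7 7
j=1: arr[1]=8 > 7 → no swap
j=2: arr[2]=7 ≤ 7 → i=1, swap arr[1],arr[2] → 4 7 8 8 7 8 7 4 7 4 7 7
j=3: arr[3]=8 > 7 → no swap
j=4: arr[4]=7 ≤ 7 → i=2, swap arr[2],arr[4] → 4 7 7 8 8 8 7 4 7 4 7 7
j=5: arr[5]=8 > 7 → no swap
j=6: arr[6]=7 ≤ 7 → i=3, swap arr[3],arr[6] → 4 7 7 7 8 8 8 4 7 4 7 7
j=7: arr[7]=4 ≤ 7 → i=4, swap arr[4],arr[7] → 4 7 7 7 4 8 8 8 7 4 7 7
j=8: arr[8]=7 ≤ 7 → i=5, swap arr[5],arr[8] → 4 7 7 7 4 7 8 8 8 4 7 7
j=9: arr[9]=4 ≤ 7 → i=6, swap arr[6],arr[9] → 4 7 7 7 4 7 4 8 8 8 7 7
j=10: arr[10]=7 ≤ 7 → i=7, swap arr[7],arr[10] → 4 7 7 7 4 7 4 7 8 8 8 7
final swap arr[8],arr[11] → 4 7 7 7 4 7 4 7 7 8 8 8; return 8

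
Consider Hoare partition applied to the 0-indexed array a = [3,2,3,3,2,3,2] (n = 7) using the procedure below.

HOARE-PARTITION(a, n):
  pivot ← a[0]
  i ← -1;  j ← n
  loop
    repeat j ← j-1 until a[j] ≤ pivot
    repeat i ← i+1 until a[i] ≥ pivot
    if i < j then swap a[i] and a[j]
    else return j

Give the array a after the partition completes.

[2,2,3,2,3,3,3]

pivot = a[0] = 3; i = -1, j = 7
j→6 (a[6]=2≤3), i→0 (a[0]=3≥3); i<j, swap → [2,2,3,3,2,3,3]
j→5 (a[5]=3≤3), i→2 (a[2]=3≥3); i<j, swap → [2,2,3,3,2,3,3]
j→4 (a[4]=2≤3), i→3 (a[3]=3≥3); i<j, swap → [2,2,3,2,3,3,3]
j→3, i→4; i≥j, return j=3. a = [2,2,3,2,3,3,3]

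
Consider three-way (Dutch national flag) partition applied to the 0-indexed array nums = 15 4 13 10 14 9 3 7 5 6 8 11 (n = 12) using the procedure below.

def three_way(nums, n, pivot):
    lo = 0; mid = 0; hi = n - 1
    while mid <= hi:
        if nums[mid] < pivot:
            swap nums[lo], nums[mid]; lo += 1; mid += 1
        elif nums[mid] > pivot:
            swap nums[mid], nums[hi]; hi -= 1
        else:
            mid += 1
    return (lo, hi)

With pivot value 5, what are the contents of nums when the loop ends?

4 3 5 14 9 10 7 13 6 8 11 15

pivot = 5; lo=0, mid=0, hi=11
nums[mid]=15>5: swap nums[0],nums[11]; hi=10 → 11 4 13 10 14 9 3 7 5 6 8 15
nums[mid]=11>5: swap nums[0],nums[10]; hi=9 → 8 4 13 10 14 9 3 7 5 6 11 15
nums[mid]=8>5: swap nums[0],nums[9]; hi=8 → 6 4 13 10 14 9 3 7 5 8 11 15
nums[mid]=6>5: swap nums[0],nums[8]; hi=7 → 5 4 13 10 14 9 3 7 6 8 11 15
nums[mid]=5=5: mid=1
nums[mid]=4<5: swap nums[0],nums[1]; lo=1,mid=2 → 4 5 13 10 14 9 3 7 6 8 11 15
nums[mid]=13>5: swap nums[2],nums[7]; hi=6 → 4 5 7 10 14 9 3 13 6 8 11 15
nums[mid]=7>5: swap nums[2],nums[6]; hi=5 → 4 5 3 10 14 9 7 13 6 8 11 15
nums[mid]=3<5: swap nums[1],nums[2]; lo=2,mid=3 → 4 3 5 10 14 9 7 13 6 8 11 15
nums[mid]=10>5: swap nums[3],nums[5]; hi=4 → 4 3 5 9 14 10 7 13 6 8 11 15
nums[mid]=9>5: swap nums[3],nums[4]; hi=3 → 4 3 5 14 9 10 7 13 6 8 11 15
nums[mid]=14>5: swap nums[3],nums[3]; hi=2 → 4 3 5 14 9 10 7 13 6 8 11 15
end: lo=2, hi=2; nums = 4 3 5 14 9 10 7 13 6 8 11 15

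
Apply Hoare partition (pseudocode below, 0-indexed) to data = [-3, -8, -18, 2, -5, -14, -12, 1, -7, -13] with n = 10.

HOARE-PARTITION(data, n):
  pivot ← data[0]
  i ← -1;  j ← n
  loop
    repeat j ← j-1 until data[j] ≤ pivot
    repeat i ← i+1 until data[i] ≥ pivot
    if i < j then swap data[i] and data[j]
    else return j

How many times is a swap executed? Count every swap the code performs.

2

pivot = data[0] = -3; i = -1, j = 10
j→9 (data[9]=-13≤-3), i→0 (data[0]=-3≥-3); i<j, swap → [-13, -8, -18, 2, -5, -14, -12, 1, -7, -3]
j→8 (data[8]=-7≤-3), i→3 (data[3]=2≥-3); i<j, swap → [-13, -8, -18, -7, -5, -14, -12, 1, 2, -3]
j→6, i→7; i≥j, return j=6. data = [-13, -8, -18, -7, -5, -14, -12, 1, 2, -3]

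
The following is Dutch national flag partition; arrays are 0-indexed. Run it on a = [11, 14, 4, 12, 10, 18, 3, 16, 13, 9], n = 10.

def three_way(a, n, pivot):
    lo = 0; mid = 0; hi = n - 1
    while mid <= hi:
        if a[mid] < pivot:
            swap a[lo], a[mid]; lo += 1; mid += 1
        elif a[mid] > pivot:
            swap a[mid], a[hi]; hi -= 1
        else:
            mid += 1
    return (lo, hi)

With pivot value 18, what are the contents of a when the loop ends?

lo=0 mid=0 hi=9
11<18: swap(0,0), lo=1 mid=1 ⇒ [11, 14, 4, 12, 10, 18, 3, 16, 13, 9]
14<18: swap(1,1), lo=2 mid=2 ⇒ [11, 14, 4, 12, 10, 18, 3, 16, 13, 9]
4<18: swap(2,2), lo=3 mid=3 ⇒ [11, 14, 4, 12, 10, 18, 3, 16, 13, 9]
12<18: swap(3,3), lo=4 mid=4 ⇒ [11, 14, 4, 12, 10, 18, 3, 16, 13, 9]
10<18: swap(4,4), lo=5 mid=5 ⇒ [11, 14, 4, 12, 10, 18, 3, 16, 13, 9]
18=18: mid=6
3<18: swap(5,6), lo=6 mid=7 ⇒ [11, 14, 4, 12, 10, 3, 18, 16, 13, 9]
16<18: swap(6,7), lo=7 mid=8 ⇒ [11, 14, 4, 12, 10, 3, 16, 18, 13, 9]
13<18: swap(7,8), lo=8 mid=9 ⇒ [11, 14, 4, 12, 10, 3, 16, 13, 18, 9]
9<18: swap(8,9), lo=9 mid=10 ⇒ [11, 14, 4, 12, 10, 3, 16, 13, 9, 18]
done. lo=9 hi=9; a=[11, 14, 4, 12, 10, 3, 16, 13, 9, 18]

[11, 14, 4, 12, 10, 3, 16, 13, 9, 18]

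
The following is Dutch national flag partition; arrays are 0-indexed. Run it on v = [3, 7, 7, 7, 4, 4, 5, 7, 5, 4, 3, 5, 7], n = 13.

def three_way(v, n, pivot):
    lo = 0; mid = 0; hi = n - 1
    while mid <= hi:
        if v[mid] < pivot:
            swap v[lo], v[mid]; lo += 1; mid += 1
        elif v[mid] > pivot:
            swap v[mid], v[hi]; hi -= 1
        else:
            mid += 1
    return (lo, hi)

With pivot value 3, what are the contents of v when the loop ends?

pivot = 3; lo=0, mid=0, hi=12
v[mid]=3=3: mid=1
v[mid]=7>3: swap v[1],v[12]; hi=11 → [3, 7, 7, 7, 4, 4, 5, 7, 5, 4, 3, 5, 7]
v[mid]=7>3: swap v[1],v[11]; hi=10 → [3, 5, 7, 7, 4, 4, 5, 7, 5, 4, 3, 7, 7]
v[mid]=5>3: swap v[1],v[10]; hi=9 → [3, 3, 7, 7, 4, 4, 5, 7, 5, 4, 5, 7, 7]
v[mid]=3=3: mid=2
v[mid]=7>3: swap v[2],v[9]; hi=8 → [3, 3, 4, 7, 4, 4, 5, 7, 5, 7, 5, 7, 7]
v[mid]=4>3: swap v[2],v[8]; hi=7 → [3, 3, 5, 7, 4, 4, 5, 7, 4, 7, 5, 7, 7]
v[mid]=5>3: swap v[2],v[7]; hi=6 → [3, 3, 7, 7, 4, 4, 5, 5, 4, 7, 5, 7, 7]
v[mid]=7>3: swap v[2],v[6]; hi=5 → [3, 3, 5, 7, 4, 4, 7, 5, 4, 7, 5, 7, 7]
v[mid]=5>3: swap v[2],v[5]; hi=4 → [3, 3, 4, 7, 4, 5, 7, 5, 4, 7, 5, 7, 7]
v[mid]=4>3: swap v[2],v[4]; hi=3 → [3, 3, 4, 7, 4, 5, 7, 5, 4, 7, 5, 7, 7]
v[mid]=4>3: swap v[2],v[3]; hi=2 → [3, 3, 7, 4, 4, 5, 7, 5, 4, 7, 5, 7, 7]
v[mid]=7>3: swap v[2],v[2]; hi=1 → [3, 3, 7, 4, 4, 5, 7, 5, 4, 7, 5, 7, 7]
end: lo=0, hi=1; v = [3, 3, 7, 4, 4, 5, 7, 5, 4, 7, 5, 7, 7]

[3, 3, 7, 4, 4, 5, 7, 5, 4, 7, 5, 7, 7]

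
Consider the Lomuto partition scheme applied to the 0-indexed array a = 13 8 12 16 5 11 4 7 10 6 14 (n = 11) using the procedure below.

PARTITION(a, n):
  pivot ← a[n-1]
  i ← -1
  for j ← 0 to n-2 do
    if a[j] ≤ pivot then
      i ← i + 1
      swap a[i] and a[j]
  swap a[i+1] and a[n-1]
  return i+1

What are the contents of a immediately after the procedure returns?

pivot=14, i=-1
j=0: 13≤14, i=0, swap(0,0) ⇒ 13 8 12 16 5 11 4 7 10 6 14
j=1: 8≤14, i=1, swap(1,1) ⇒ 13 8 12 16 5 11 4 7 10 6 14
j=2: 12≤14, i=2, swap(2,2) ⇒ 13 8 12 16 5 11 4 7 10 6 14
j=3: 16>14, skip
j=4: 5≤14, i=3, swap(3,4) ⇒ 13 8 12 5 16 11 4 7 10 6 14
j=5: 11≤14, i=4, swap(4,5) ⇒ 13 8 12 5 11 16 4 7 10 6 14
j=6: 4≤14, i=5, swap(5,6) ⇒ 13 8 12 5 11 4 16 7 10 6 14
j=7: 7≤14, i=6, swap(6,7) ⇒ 13 8 12 5 11 4 7 16 10 6 14
j=8: 10≤14, i=7, swap(7,8) ⇒ 13 8 12 5 11 4 7 10 16 6 14
j=9: 6≤14, i=8, swap(8,9) ⇒ 13 8 12 5 11 4 7 10 6 16 14
swap(9,10) ⇒ 13 8 12 5 11 4 7 10 6 14 16; return 9

13 8 12 5 11 4 7 10 6 14 16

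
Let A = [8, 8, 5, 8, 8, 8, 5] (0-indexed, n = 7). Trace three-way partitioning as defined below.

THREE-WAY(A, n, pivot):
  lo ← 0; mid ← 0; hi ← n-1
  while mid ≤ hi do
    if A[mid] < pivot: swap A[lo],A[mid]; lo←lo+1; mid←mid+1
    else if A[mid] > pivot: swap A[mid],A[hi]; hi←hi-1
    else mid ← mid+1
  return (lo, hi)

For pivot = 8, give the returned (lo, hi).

(2, 6)

pivot = 8; lo=0, mid=0, hi=6
A[mid]=8=8: mid=1
A[mid]=8=8: mid=2
A[mid]=5<8: swap A[0],A[2]; lo=1,mid=3 → [5, 8, 8, 8, 8, 8, 5]
A[mid]=8=8: mid=4
A[mid]=8=8: mid=5
A[mid]=8=8: mid=6
A[mid]=5<8: swap A[1],A[6]; lo=2,mid=7 → [5, 5, 8, 8, 8, 8, 8]
end: lo=2, hi=6; A = [5, 5, 8, 8, 8, 8, 8]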